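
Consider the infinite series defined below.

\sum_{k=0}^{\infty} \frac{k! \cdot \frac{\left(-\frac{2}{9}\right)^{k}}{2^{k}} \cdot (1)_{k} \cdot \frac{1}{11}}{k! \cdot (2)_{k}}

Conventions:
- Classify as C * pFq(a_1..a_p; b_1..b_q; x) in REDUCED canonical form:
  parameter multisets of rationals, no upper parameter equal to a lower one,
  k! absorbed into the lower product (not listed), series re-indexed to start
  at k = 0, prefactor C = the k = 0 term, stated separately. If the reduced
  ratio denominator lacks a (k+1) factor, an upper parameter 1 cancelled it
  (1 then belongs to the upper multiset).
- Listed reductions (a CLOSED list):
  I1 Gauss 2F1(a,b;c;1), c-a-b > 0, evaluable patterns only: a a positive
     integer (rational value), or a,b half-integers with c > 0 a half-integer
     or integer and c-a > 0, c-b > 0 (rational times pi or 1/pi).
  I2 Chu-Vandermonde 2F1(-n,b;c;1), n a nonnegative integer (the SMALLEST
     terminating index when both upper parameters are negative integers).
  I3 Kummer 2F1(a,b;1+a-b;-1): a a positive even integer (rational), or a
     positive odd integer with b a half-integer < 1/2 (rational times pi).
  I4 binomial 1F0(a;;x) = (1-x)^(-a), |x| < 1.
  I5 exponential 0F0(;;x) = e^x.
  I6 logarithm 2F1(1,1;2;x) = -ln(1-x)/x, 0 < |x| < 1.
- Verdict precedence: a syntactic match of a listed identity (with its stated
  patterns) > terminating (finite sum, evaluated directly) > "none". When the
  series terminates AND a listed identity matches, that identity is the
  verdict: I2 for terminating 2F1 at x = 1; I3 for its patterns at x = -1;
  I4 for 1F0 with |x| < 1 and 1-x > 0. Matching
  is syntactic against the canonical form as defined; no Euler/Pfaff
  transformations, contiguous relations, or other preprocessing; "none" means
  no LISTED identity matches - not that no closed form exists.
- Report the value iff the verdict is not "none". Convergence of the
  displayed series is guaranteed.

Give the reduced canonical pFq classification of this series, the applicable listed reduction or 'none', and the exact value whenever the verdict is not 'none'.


Classification (C = \frac{1}{11}): 2F1 with upper {1, 1}, lower {2}, argument x = -\frac{1}{9}. Verdict at x = -\frac{1}{9}: logarithm (I6) matches (the logarithm: parameters (1,1;2), x = -\frac{1}{9}). Sum: \frac{9}{11} \cdot \ln\left(\frac{10}{9}\right).

First insight: t_0 being \frac{1}{11}, the two k-th powers (C = 1/11, x = -1/9) combine into one argument.
Step ratio: r(k) = -\frac{1}{9} * (k+1) (k+1) / [(k+2) (k+1)] - rational in k. x = -\frac{1}{9}; t_0 = \frac{1}{11}; negate the roots.


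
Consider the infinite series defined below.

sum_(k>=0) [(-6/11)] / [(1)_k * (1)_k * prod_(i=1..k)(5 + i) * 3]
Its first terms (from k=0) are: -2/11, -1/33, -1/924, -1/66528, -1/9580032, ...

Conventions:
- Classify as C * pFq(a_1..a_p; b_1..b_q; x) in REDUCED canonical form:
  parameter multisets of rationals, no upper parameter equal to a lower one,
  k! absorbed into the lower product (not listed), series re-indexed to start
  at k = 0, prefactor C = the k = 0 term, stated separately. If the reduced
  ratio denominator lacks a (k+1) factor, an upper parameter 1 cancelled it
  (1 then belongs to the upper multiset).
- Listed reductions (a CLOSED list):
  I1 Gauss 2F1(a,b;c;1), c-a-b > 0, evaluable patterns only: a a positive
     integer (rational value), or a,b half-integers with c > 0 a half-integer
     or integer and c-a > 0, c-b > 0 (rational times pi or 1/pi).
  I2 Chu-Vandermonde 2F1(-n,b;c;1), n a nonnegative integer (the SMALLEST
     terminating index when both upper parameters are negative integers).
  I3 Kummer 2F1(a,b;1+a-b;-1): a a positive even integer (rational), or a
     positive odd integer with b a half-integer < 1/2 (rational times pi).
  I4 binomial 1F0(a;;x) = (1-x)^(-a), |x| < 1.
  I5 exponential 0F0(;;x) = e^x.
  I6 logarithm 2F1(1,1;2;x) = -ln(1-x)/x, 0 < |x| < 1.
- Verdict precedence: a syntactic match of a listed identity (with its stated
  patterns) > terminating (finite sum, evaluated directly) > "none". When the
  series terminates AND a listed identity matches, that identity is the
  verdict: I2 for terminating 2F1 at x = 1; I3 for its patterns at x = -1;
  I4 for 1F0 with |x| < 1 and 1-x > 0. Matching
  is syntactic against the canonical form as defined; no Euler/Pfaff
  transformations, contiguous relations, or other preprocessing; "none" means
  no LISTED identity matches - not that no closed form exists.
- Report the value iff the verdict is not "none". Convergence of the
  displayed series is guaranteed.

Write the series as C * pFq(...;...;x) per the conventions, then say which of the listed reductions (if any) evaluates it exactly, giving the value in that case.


Structural cue: from the first term -2/11: (1)_k (prefactor -2/11) is k! itself.
Step ratio: r(k) = 1 * 1 / [(k+1) (k+6) (k+1)] - rational; roots negated = parameters, x = 1, C = -2/11.

This is -2/11 * 0F2(-; 1, 6; 1) in reduced canonical form. Verdict: none here - no I1-I6 shape fits x = 1 with lower {1, 6}.


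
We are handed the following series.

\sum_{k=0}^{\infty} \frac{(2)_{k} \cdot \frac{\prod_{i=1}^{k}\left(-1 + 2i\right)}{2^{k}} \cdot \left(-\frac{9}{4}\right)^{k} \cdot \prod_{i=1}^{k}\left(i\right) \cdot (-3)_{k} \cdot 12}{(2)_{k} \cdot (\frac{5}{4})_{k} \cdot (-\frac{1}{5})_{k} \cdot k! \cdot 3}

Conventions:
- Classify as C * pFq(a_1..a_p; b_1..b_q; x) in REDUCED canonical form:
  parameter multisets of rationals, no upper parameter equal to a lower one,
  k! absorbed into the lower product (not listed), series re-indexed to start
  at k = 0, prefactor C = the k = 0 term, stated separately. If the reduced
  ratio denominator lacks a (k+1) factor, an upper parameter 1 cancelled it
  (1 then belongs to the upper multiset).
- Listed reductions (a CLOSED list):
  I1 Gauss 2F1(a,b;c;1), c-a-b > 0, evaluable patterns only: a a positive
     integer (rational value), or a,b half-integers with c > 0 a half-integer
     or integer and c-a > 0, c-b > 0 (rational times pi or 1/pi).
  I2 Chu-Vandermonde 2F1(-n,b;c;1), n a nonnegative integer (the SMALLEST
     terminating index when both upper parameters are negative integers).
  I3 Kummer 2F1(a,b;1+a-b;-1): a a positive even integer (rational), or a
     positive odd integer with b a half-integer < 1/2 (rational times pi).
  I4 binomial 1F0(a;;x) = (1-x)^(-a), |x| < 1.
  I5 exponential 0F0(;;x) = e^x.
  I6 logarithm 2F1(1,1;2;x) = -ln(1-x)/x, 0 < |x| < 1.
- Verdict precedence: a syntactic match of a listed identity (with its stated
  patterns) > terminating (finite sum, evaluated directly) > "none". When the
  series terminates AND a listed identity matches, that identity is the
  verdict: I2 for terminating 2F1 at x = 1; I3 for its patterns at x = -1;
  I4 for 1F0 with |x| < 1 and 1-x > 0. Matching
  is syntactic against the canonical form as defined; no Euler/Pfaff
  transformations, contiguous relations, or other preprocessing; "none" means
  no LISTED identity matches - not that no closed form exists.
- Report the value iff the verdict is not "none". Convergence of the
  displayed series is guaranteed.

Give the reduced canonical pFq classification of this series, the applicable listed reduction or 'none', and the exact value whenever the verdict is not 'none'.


First insight: t_0 being 4, the running product (C = 4, x = -9/4) telescopes to a rising factorial.
Ratio: r(k) = -\frac{9}{4} * (k-3) (k+\frac{1}{2}) (k+1) / [(k-\frac{1}{5}) (k+\frac{5}{4}) (k+1)] - poly over poly, x = -\frac{9}{4} from leading terms; C = 4 at k = 0.

Reduced: x = -\frac{9}{4}, 3F2, upper = {-3, \frac{1}{2}, 1}, lower = {-\frac{1}{5}, \frac{5}{4}}, C = 4. Verdict: terminating. (-3)_k vanishes past k = 3, leaving a 4-term sum, computed directly. Sum: -\frac{23255}{52}.


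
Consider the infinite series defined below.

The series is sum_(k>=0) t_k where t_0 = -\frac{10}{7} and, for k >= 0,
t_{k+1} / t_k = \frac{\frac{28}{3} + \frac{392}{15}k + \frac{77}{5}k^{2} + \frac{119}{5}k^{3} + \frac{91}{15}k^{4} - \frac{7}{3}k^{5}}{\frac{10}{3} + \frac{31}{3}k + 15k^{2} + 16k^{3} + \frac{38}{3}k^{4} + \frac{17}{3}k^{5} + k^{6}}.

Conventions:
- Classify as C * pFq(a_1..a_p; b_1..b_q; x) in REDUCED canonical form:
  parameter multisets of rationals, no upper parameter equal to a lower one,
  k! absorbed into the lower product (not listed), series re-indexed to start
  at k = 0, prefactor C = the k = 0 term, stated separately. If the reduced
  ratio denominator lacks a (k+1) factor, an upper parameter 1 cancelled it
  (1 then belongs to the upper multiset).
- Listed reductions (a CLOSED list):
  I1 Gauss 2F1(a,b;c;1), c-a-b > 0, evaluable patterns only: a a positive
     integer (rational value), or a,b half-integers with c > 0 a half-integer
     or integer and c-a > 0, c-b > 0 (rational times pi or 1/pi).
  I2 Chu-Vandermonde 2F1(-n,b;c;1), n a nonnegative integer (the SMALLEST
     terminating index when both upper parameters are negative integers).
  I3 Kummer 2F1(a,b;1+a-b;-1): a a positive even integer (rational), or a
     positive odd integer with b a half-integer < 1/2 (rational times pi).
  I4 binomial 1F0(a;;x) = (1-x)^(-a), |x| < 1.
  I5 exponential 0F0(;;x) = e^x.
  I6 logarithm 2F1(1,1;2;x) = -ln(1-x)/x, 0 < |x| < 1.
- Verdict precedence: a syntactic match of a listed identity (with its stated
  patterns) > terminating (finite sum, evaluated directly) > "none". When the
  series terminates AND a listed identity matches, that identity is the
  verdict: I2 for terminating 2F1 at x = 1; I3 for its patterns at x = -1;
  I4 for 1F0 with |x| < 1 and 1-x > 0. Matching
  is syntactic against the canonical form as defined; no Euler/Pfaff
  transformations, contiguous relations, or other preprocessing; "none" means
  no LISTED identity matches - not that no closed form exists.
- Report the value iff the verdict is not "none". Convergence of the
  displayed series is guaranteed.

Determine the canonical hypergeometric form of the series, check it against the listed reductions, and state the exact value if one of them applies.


Structural cue: x = -\frac{7}{3} and cancel k^2 + 1 from the displayed ratio first; then prefactor -10/7.
Step ratio: r(k) = -\frac{7}{3} * (k-5) (k+\frac{2}{5}) / [(k+1) (k+\frac{5}{3}) (k+1)] - poly over poly, x = -\frac{7}{3} from leading terms; C = -\frac{10}{7} at k = 0.

Reduced: x = -\frac{7}{3}, 2F2, upper = {-5, \frac{2}{5}}, lower = {1, \frac{5}{3}}, C = -\frac{10}{7}. Verdict: terminating. (-5)_k vanishes past k = 5, leaving a 6-term sum, computed directly. Sum: -\frac{128894379}{9625000}.


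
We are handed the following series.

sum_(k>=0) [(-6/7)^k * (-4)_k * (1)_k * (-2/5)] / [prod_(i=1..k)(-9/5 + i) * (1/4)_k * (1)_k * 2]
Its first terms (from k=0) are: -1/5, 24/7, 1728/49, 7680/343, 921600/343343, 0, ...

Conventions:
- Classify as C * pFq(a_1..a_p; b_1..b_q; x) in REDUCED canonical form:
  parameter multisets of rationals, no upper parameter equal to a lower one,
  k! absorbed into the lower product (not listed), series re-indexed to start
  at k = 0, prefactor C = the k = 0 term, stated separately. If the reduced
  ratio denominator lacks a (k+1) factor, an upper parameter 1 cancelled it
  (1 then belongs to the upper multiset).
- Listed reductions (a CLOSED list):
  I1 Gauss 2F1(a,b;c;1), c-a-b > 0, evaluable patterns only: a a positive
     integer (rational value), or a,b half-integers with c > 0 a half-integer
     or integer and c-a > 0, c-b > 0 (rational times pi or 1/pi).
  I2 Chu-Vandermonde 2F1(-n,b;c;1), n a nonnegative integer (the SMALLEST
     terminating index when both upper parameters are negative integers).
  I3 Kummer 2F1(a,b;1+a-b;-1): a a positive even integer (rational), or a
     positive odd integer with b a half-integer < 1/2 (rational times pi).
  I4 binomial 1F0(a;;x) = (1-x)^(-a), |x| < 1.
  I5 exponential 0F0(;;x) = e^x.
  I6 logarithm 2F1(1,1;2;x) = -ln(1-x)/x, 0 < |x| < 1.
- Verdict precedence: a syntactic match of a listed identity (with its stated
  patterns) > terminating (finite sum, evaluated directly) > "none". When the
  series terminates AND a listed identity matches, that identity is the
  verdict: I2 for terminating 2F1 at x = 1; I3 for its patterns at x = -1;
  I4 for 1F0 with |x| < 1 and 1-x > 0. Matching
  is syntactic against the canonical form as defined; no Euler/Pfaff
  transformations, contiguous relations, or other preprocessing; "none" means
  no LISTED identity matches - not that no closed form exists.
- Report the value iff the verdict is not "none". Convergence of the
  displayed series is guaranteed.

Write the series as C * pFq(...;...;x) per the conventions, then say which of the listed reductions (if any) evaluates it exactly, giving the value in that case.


x = -6/7 here; the reduced form reads 2F2, upper {-4, 1}, lower {-4/5, 1/4}, C = -1/5. Verdict: terminating. (-4)_k vanishes past k = 4, leaving a 5-term sum, computed directly. Value: 109129417/1716715.

Structural cue: x = (-6/7) and the constant factors (C = -1/5, x = -6/7) combine into one prefactor.
Adjacent-term ratio: r(k) = (-6/7) * (k-4) (k+1) / [(k-4/5) (k+1/4) (k+1)] ; factor over Q: parameters, x = (-6/7), and C = -1/5.


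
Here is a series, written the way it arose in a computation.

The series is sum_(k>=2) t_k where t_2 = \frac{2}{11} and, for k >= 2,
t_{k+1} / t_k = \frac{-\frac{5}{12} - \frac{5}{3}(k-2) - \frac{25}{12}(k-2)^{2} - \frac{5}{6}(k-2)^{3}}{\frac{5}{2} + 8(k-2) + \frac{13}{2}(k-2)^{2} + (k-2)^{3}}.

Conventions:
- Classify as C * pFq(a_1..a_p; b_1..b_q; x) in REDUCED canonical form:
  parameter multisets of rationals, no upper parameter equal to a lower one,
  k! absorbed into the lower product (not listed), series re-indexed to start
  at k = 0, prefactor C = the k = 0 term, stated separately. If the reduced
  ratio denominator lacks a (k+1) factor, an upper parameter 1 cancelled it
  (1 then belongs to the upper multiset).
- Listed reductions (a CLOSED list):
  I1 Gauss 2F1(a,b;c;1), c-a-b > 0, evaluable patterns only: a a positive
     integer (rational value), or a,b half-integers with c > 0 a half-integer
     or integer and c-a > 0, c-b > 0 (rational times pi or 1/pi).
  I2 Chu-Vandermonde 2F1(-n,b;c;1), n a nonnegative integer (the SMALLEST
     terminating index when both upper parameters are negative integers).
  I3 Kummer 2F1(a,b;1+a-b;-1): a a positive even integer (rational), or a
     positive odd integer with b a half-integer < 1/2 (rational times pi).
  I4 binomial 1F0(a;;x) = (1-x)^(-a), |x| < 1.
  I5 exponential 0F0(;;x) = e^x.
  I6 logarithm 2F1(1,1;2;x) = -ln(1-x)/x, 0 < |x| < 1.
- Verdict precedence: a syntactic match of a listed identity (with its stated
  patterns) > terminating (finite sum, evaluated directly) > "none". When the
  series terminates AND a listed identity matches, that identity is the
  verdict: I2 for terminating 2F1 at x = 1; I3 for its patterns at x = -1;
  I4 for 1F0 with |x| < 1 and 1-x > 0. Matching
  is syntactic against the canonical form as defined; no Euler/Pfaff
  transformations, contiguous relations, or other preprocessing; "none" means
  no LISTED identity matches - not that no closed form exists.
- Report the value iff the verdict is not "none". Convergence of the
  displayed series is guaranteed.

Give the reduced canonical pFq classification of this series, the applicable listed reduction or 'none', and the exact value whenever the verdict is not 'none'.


The tell: from the first term \frac{2}{11}: cancel k + 1/2 from the displayed ratio first; then C = 2/11.
Step ratio: r(k) = -\frac{5}{6} * (k+1) (k+1) / [(k+5) (k+1)] - rational in k, leading ratio -\frac{5}{6}; with t_0 = \frac{2}{11}, classification follows.

This is \frac{2}{11} * 2F1(1, 1; 5; -\frac{5}{6}) in reduced canonical form. Verdict: none - this 2F1 at x = -\frac{5}{6} matches no listed pattern, and upper {1, 1} holds no stopper.


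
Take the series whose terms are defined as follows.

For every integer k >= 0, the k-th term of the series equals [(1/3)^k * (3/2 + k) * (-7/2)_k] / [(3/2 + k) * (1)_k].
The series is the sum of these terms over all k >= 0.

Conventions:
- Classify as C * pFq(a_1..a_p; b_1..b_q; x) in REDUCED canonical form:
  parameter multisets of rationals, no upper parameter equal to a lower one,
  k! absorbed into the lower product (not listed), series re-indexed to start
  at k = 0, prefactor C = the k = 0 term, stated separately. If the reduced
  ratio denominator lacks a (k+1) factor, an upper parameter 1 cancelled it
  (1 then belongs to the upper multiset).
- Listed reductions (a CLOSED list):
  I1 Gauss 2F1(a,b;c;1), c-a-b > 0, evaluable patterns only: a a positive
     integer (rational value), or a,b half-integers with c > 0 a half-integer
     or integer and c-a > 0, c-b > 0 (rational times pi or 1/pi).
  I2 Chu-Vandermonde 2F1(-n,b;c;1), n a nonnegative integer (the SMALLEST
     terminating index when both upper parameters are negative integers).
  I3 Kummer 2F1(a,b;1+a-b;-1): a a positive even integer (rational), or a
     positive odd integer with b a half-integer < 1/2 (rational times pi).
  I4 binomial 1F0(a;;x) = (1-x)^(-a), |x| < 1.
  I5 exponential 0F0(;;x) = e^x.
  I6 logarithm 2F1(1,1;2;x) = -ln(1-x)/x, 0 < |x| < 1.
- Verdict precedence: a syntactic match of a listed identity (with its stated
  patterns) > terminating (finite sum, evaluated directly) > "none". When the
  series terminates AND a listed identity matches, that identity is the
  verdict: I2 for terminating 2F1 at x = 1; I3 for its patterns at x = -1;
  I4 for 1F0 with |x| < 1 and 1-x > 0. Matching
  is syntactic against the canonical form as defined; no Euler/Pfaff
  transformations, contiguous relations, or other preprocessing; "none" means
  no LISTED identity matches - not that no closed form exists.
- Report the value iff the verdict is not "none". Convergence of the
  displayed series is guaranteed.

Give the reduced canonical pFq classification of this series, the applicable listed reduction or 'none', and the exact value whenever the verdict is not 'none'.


Key observation: t_0 = 1 here, and (1)_k (C = 1) is k! itself.
Term ratio: r(k) = (1/3) * (k-7/2) / [(k+1)] - rational in k, leading ratio (1/3); with t_0 = 1, classification follows.

The series (x = 1/3) is 1F0: upper {-7/2}, lower {-}, prefactor 1. Verdict at x = 1/3: binomial (I4) matches (the 1F0 binomial series: exponent 7/2, x = 1/3). Sum: (2/3)^(7/2).


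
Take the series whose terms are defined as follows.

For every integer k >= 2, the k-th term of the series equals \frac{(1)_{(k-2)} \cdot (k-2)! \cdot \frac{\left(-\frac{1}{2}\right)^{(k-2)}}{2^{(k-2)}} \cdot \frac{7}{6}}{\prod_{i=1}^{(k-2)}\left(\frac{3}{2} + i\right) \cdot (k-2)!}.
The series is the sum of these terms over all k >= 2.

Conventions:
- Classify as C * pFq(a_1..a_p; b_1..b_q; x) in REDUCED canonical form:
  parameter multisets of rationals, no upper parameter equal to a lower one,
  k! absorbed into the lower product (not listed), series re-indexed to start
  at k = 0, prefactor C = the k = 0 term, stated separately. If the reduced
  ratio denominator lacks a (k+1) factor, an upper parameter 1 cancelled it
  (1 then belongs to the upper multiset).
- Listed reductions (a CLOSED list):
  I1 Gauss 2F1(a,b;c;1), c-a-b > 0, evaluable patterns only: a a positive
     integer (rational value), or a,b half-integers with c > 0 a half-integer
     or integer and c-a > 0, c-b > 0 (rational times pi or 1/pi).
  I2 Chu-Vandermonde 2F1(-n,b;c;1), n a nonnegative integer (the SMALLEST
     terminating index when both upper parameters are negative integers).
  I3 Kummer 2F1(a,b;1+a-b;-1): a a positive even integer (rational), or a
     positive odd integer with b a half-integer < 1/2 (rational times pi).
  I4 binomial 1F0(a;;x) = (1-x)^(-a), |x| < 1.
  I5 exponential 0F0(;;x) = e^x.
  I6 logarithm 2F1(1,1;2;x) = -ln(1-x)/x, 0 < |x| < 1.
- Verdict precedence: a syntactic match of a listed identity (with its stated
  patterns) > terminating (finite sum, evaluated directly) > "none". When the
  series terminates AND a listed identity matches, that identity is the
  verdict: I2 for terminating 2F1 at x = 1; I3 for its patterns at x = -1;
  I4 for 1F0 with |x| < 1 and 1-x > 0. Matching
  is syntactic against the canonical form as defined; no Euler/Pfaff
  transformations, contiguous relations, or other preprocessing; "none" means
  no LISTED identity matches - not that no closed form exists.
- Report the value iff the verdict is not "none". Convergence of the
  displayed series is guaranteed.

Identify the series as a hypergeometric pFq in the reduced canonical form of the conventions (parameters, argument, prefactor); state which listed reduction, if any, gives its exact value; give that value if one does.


Canonical form: C = \frac{7}{6} times 2F1 with upper {1, 1}, lower {\frac{5}{2}}, x = -\frac{1}{4}. Verdict: none - this 2F1 at x = -\frac{1}{4} matches no listed pattern, and upper {1, 1} holds no stopper.

Structural cue: t_0 = \frac{7}{6} here, and the factorial ratio (C = 7/6) (k+a-1)!/(a-1)! is a rising factorial (a)_k.
Adjacent-term ratio: r(k) = -\frac{1}{4} * (k+1) (k+1) / [(k+\frac{5}{2}) (k+1)] - rational in k. x = -\frac{1}{4}; t_0 = \frac{7}{6}; negate the roots.


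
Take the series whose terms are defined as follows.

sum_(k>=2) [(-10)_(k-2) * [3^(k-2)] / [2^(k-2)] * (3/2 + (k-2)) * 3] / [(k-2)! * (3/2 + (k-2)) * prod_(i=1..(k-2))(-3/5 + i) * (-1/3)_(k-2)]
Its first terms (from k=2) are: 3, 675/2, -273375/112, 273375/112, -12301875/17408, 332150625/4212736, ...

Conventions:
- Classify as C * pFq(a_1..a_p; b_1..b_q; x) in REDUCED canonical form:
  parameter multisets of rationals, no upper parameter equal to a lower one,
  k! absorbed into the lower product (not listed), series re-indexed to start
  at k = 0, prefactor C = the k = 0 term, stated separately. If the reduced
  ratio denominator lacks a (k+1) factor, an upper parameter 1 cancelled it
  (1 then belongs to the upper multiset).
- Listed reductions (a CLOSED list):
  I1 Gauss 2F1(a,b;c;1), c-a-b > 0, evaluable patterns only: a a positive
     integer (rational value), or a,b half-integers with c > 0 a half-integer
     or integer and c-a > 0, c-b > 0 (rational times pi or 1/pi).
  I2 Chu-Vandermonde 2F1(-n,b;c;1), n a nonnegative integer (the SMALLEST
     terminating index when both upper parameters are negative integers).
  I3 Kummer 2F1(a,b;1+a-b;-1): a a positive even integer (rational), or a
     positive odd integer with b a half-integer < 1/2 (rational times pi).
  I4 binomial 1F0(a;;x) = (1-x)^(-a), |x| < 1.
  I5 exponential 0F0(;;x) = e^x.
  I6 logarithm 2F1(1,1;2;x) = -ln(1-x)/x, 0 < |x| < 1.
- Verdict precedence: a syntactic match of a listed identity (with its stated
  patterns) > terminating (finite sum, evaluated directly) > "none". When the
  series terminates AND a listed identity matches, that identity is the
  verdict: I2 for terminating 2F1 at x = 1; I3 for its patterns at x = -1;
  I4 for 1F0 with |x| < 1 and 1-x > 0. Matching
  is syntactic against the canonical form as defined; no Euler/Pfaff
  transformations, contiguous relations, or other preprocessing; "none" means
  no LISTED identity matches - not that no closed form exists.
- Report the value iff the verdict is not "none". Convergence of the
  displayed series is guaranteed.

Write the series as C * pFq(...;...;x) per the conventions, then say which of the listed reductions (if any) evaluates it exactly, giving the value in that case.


Reduced: x = 3/2, 1F2, upper = {-10}, lower = {-1/3, 2/5}, C = 3. Verdict: terminating. With -10 upstairs the series is a 11-term polynomial sum; evaluated term by term. Sum: -69632746793150046280287/239160769459725008896.

First insight: with t_0 = 3, the lower running product (C = 3) is a rising factorial.
Term ratio: r(k) = (3/2) * (k-10) / [(k-1/3) (k+2/5) (k+1)] ; factor over Q: parameters, x = (3/2), and C = 3.


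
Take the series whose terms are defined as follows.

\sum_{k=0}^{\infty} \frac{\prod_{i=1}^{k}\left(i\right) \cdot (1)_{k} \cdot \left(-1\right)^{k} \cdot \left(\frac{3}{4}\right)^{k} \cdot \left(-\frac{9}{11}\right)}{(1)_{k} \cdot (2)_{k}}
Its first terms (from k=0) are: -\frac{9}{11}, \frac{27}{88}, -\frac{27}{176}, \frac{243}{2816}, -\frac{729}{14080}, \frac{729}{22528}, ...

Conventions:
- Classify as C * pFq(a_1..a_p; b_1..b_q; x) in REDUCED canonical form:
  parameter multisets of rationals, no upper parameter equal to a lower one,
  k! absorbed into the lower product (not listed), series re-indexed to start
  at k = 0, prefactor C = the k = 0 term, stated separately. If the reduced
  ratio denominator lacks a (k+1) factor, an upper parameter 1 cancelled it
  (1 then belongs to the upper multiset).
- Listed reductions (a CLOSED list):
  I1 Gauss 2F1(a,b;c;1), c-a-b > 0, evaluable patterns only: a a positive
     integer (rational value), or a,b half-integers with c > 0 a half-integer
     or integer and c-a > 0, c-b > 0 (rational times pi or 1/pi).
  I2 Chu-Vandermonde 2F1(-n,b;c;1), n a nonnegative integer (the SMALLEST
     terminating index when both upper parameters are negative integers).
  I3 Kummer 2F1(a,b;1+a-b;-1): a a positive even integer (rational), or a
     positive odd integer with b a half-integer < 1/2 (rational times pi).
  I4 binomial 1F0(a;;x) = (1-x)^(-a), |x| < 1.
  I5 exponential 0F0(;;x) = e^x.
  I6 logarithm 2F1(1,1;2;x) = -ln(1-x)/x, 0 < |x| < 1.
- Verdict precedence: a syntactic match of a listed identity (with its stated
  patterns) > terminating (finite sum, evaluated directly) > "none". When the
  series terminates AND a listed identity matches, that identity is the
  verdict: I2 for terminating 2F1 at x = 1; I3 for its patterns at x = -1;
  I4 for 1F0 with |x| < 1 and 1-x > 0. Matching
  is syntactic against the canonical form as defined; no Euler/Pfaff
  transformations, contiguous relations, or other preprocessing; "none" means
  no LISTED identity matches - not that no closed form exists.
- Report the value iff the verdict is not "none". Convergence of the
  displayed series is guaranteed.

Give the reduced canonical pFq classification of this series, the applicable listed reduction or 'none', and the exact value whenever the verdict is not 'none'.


Reduced: x = -\frac{3}{4}, 2F1, upper = {1, 1}, lower = {2}, C = -\frac{9}{11}. Verdict at x = -\frac{3}{4}: the I6 logarithm reduction matches (the logarithm: parameters (1,1;2), x = -\frac{3}{4}). Its exact value is \left(-\frac{12}{11}\right) \cdot \ln\left(\frac{7}{4}\right).

The tell: from the first term -\frac{9}{11}: the (-1)^k factor (prefactor -9/11) folds into the argument's sign.
Consecutive-term ratio: r(k) = -\frac{3}{4} * (k+1) (k+1) / [(k+2) (k+1)] - rational; roots negated = parameters, x = -\frac{3}{4}, C = -\frac{9}{11}.


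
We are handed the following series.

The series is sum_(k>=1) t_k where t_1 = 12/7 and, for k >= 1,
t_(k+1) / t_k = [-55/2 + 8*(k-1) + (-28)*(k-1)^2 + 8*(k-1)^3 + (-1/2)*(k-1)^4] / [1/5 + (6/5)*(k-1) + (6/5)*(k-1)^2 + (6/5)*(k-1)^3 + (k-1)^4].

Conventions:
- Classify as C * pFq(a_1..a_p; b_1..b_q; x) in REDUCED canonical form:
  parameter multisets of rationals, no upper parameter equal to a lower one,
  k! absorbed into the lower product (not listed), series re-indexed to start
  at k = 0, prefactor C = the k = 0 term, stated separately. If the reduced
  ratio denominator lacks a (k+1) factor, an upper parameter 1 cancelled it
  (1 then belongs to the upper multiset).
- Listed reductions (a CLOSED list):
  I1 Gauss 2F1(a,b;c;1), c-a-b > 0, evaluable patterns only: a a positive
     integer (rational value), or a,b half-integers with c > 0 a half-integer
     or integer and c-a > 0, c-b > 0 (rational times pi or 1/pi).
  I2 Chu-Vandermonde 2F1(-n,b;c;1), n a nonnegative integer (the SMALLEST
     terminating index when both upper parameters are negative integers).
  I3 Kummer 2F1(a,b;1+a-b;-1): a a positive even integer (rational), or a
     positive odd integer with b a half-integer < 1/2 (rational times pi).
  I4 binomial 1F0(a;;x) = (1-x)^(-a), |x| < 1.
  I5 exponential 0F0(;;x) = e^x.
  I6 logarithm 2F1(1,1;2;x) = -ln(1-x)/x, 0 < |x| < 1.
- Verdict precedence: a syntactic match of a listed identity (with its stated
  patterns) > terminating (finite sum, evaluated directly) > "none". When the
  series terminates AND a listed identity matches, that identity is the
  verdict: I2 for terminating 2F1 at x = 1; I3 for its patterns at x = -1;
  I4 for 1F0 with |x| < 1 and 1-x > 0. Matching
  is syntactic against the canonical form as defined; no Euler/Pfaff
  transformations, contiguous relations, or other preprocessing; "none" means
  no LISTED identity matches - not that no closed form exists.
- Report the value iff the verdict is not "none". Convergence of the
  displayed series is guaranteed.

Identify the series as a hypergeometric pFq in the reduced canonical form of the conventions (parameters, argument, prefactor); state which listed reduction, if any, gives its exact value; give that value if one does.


Reduced: x = -1/2, 2F1, upper = {-11, -5}, lower = {1/5}, C = 12/7. Verdict: terminating - no listed pattern fits, but -5 in the upper list cuts the series at k = 5; direct evaluation. Value: -3119/16.

The tell: with t_0 = 12/7, cancel k^2 + 1 from the displayed ratio first; then C = 12/7, x = -1/2.
Term ratio: r(k) = (-1/2) * (k-11) (k-5) / [(k+1/5) (k+1)] - poly over poly, x = (-1/2) from leading terms; C = 12/7 at k = 0.


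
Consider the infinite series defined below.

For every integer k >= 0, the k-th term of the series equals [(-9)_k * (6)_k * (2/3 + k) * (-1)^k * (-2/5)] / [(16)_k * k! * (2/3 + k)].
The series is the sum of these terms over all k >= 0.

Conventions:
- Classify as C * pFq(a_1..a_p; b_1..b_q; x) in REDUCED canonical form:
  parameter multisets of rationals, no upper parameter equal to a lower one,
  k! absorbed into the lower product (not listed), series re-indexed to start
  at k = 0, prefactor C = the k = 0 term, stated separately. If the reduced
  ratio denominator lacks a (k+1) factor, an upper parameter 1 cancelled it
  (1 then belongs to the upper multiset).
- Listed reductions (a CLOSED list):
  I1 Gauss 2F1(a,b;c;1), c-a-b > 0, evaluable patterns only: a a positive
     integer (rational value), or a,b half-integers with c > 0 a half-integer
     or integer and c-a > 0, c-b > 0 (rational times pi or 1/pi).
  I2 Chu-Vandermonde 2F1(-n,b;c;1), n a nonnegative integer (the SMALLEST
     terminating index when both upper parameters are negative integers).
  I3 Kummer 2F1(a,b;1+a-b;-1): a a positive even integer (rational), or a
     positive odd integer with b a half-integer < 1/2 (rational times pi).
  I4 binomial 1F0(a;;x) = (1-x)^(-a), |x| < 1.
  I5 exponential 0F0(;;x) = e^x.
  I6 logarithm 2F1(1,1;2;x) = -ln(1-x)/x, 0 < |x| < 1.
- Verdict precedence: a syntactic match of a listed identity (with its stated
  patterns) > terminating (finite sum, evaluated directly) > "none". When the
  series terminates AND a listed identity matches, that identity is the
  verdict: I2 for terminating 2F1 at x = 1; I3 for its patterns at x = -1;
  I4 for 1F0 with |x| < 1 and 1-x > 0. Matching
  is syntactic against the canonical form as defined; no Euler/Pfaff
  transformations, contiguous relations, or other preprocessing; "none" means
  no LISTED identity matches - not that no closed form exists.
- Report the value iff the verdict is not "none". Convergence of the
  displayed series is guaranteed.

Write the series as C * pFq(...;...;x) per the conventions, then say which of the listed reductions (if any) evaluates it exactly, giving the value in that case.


Key observation: t_0 = -2/5 here, and the factor k + 2/3 cancels (top and bottom), leaving C = -2/5.
Consecutive-term ratio: r(k) = (-1) * (k-9) (k+6) / [(k+16) (k+1)] - rational in k. x = (-1); t_0 = -2/5; negate the roots.

With C = -2/5: the canonical form is 2F1(-9, 6; 16; -1). Verdict: this is Kummer's theorem (I3) (x = -1; c = 16 equals 1+a-b for upper {-9, 6}: listed pattern). Hence: -91/10.


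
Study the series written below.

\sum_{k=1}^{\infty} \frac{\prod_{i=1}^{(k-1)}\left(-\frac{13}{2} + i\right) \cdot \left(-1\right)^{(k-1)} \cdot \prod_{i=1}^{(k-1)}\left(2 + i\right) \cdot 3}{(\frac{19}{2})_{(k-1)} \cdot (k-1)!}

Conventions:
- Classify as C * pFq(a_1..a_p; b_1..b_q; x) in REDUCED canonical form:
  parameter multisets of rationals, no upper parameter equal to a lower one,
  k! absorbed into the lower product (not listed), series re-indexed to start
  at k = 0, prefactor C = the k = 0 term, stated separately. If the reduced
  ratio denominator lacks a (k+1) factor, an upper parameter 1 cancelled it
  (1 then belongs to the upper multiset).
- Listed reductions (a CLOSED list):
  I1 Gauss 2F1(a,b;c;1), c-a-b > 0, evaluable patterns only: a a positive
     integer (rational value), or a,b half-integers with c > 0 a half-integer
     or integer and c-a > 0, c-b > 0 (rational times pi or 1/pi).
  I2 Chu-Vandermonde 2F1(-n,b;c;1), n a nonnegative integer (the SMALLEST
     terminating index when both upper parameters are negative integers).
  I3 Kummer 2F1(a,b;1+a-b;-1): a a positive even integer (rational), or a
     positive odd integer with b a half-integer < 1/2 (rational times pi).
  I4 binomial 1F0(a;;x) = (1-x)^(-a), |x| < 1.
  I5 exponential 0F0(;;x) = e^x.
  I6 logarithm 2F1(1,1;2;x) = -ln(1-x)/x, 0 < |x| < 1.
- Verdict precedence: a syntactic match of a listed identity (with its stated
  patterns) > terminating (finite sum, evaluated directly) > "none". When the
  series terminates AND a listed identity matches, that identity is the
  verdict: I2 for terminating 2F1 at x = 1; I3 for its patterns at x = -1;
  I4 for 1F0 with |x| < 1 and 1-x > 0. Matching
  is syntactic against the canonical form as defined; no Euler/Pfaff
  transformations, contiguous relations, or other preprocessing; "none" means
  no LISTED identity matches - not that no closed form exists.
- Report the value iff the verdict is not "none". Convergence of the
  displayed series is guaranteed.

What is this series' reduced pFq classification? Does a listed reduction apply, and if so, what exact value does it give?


Reduced: x = -1, 2F1, upper = {-\frac{11}{2}, 3}, lower = {\frac{19}{2}}, C = 3. Verdict: Kummer (I3) matches (x = -1; c = \frac{19}{2} equals 1+a-b for upper {-\frac{11}{2}, 3}: listed pattern). Value: \frac{328185}{65536} \cdot \pi.

Key observation: t_0 = 3 here, and the running product (prefactor 3) telescopes to a rising factorial.
Consecutive-term ratio: r(k) = -1 * (k-\frac{11}{2}) (k+3) / [(k+\frac{19}{2}) (k+1)] - rational; roots negated = parameters, x = -1, C = 3.


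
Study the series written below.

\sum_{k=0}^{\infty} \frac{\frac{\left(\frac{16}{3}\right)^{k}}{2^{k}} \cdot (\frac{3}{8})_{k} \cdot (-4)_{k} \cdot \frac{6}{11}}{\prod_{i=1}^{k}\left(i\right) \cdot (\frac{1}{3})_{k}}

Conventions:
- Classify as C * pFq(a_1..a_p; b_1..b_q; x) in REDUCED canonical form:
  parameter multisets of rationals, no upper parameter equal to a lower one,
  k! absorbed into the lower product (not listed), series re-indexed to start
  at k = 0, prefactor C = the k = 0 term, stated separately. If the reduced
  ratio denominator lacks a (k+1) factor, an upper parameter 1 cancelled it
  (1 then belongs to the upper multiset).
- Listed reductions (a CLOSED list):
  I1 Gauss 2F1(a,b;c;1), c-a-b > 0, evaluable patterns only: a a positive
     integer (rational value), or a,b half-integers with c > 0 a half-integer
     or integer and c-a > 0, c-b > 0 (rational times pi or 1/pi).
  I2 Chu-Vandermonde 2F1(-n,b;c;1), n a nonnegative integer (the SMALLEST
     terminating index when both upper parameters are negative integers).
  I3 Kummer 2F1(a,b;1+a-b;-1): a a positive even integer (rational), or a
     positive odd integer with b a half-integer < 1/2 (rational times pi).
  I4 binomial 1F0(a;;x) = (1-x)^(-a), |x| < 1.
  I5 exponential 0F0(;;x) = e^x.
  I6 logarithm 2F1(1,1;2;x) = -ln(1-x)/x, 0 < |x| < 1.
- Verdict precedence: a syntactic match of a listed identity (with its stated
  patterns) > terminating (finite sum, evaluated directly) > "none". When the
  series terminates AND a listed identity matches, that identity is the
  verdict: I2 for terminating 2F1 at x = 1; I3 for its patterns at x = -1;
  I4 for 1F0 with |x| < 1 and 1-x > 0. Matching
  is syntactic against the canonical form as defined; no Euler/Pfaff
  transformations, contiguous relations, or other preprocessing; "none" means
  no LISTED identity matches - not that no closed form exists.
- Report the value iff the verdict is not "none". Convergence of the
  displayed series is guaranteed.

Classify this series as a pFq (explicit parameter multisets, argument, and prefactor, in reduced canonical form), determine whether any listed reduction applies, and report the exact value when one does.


Classification (C = \frac{6}{11}): 2F1 with upper {-4, \frac{3}{8}}, lower {\frac{1}{3}}, argument x = \frac{8}{3}. Verdict: terminating - upper -4 stops the sum at k = 4; the 5 terms are added exactly. Value: \frac{717}{140}.

First insight: t_0 being \frac{6}{11}, the product of the first k integers (C = 6/11) is k!.
Ratio: r(k) = \frac{8}{3} * (k-4) (k+\frac{3}{8}) / [(k+\frac{1}{3}) (k+1)] - poly over poly, x = \frac{8}{3} from leading terms; C = \frac{6}{11} at k = 0.


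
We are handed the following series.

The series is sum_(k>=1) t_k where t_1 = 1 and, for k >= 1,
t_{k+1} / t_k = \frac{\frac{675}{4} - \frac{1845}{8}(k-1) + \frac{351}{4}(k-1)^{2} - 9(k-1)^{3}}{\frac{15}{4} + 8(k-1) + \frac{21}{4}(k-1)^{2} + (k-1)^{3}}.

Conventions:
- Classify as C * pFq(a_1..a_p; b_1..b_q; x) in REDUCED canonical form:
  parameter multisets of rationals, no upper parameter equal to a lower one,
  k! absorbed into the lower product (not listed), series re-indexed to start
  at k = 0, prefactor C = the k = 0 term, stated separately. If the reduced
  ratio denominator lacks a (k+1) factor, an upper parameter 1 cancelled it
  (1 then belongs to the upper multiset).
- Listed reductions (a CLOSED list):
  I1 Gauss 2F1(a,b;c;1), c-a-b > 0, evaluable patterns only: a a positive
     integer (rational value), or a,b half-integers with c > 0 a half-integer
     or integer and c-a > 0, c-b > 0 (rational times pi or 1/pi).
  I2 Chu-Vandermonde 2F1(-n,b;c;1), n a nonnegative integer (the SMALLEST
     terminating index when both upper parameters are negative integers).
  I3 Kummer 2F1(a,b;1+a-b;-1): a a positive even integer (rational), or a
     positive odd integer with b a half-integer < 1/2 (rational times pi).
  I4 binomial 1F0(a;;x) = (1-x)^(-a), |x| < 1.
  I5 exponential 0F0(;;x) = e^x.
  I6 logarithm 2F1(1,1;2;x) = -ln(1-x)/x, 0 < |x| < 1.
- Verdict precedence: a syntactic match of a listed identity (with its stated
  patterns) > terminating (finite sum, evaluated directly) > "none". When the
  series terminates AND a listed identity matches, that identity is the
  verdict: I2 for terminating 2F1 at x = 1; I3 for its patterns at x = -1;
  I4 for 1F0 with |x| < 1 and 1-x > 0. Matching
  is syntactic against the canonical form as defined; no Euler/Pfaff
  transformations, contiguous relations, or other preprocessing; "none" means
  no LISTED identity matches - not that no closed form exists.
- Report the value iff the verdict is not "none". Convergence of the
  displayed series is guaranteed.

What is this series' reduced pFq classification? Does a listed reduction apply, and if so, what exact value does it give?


Prefactor 1, argument -9: 3F2 with upper {-6, -\frac{5}{2}, -\frac{5}{4}} over lower {\frac{5}{4}, 3}. Verdict: terminating - upper -6 stops the sum at k = 6; the 7 terms are added exactly. Sum: \frac{458750519}{6336512}.

Structural cue: x = -9 and factor the ratio over Q (C = 1): negated roots = parameters.
Ratio: r(k) = -9 * (k-6) (k-\frac{5}{2}) (k-\frac{5}{4}) / [(k+\frac{5}{4}) (k+3) (k+1)] - poly over poly, x = -9 from leading terms; C = 1 at k = 0.


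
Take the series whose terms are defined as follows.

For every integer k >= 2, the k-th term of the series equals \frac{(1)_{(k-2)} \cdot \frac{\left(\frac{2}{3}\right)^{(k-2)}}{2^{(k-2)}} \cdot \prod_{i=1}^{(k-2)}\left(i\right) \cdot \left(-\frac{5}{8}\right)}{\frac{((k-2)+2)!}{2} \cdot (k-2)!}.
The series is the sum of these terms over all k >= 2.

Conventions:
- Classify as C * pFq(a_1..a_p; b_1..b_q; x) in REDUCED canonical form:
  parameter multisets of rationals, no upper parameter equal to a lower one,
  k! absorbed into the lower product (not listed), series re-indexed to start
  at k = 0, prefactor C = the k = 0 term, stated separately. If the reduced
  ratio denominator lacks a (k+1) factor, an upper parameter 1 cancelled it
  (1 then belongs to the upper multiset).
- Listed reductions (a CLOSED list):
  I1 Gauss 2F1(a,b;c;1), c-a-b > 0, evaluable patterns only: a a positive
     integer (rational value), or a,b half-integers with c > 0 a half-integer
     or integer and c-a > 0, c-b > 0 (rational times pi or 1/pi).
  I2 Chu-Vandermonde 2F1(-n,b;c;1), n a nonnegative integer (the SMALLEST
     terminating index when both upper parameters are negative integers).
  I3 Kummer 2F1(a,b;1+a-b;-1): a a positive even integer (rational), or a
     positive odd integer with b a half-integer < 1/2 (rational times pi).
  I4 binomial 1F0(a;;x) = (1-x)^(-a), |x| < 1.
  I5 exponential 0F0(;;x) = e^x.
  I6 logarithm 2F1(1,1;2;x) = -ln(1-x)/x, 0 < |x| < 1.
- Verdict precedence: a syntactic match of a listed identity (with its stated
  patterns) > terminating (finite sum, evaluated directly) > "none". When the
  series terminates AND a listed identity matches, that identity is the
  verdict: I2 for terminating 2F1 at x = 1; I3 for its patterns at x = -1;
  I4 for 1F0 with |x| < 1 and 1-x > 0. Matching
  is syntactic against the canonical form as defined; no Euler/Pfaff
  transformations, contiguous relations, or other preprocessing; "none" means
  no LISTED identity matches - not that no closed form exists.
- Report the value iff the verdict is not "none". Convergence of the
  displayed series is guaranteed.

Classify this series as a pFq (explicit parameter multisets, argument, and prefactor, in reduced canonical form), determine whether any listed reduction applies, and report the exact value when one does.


Canonical form: C = -\frac{5}{8} times 2F1 with upper {1, 1}, lower {3}, x = \frac{1}{3}. Verdict: none. No listed pattern accepts 2F1(1, 1; 3; \frac{1}{3}).

Key observation: t_0 = -\frac{5}{8} here, and the denominator's factorial ratio (C = -5/8, x = 1/3) is a lower Pochhammer.
Ratio: r(k) = \frac{1}{3} * (k+1) (k+1) / [(k+3) (k+1)] ; factor over Q: parameters, x = \frac{1}{3}, and C = -\frac{5}{8}.
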